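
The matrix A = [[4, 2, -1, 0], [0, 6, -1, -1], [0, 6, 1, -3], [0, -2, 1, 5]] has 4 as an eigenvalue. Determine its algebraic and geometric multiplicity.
The characteristic polynomial is (x - 4)^4, so the factor x - 4 appears with exponent 4: the algebraic multiplicity is 4.

rank(A - 4I) = 2, so the eigenspace has dimension 4 - 2 = 2: the geometric multiplicity is 2.

Since 2 < 4, A is not diagonalizable.

algebraic multiplicity 4, geometric multiplicity 2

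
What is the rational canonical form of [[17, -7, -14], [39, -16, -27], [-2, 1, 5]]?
R = [[0, 0, -12], [1, 0, -5], [0, 1, 6]]

The invariant factors of A (the non-unit diagonal entries of the Smith normal form of xI - A over ℚ[x]) are (x - 4)(x - 3)(x + 1), each dividing the next. The characteristic polynomial is their product, (x - 4)(x - 3)(x + 1).

The rational canonical form is the block-diagonal matrix of companion matrices C(f_i):
R = [[0, 0, -12], [1, 0, -5], [0, 1, 6]].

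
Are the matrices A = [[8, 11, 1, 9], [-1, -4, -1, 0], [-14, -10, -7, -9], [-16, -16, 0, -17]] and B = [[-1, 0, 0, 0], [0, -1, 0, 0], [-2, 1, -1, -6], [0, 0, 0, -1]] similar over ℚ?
No.

trace(A) = -20 but trace(B) = -4. The trace is a similarity invariant, so A and B are not similar.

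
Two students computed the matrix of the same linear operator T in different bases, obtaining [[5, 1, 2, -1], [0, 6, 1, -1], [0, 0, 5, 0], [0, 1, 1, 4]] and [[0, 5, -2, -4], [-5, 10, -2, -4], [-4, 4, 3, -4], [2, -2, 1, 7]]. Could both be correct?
Two matrices over a field are similar if and only if they have the same invariant factors.

Both A and B have characteristic polynomial (x - 5)^4 and minimal polynomial (x - 5)^2. Computing further, both have invariant factors (x - 5)^2, (x - 5)^2. Hence A and B are similar.

Yes.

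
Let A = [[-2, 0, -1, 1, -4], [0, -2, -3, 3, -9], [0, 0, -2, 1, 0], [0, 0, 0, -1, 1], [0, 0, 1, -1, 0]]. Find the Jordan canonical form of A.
J = [[-2, 0, 0, 0, 0], [0, -2, 0, 0, 0], [0, 0, -1, 1, 0], [0, 0, 0, -1, 1], [0, 0, 0, 0, -1]]

The characteristic polynomial is det(xI - A) = (x + 1)^3(x + 2)^2, so the eigenvalues are -2 (algebraic multiplicity 2), -1 (algebraic multiplicity 3).

For λ = -2: rank(A + 2I) = 3. The eigenspace has dimension 5 - 3 = 2, so there are 2 Jordan blocks; the rank sequence gives block sizes [1, 1].

For λ = -1: rank(A + I) = 4, rank((A + I)^2) = 3, rank((A + I)^3) = 2. The eigenspace has dimension 5 - 4 = 1, so there is 1 Jordan block; the rank sequence gives block sizes [3].

Assembling the blocks gives the Jordan form J above.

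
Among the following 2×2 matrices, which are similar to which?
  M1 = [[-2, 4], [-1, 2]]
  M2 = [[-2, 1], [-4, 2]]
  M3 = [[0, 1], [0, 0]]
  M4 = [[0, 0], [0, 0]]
Characteristic polynomials: χ_{M1} = x^2, χ_{M2} = x^2, χ_{M3} = x^2, χ_{M4} = x^2.

{M1, M2, M3}: invariant factors x^2.

{M4}: invariant factors x, x.

Matrices are similar if and only if their invariant-factor lists agree; the partition into similarity classes is {M1, M2, M3}, {M4}.

2 classes: {M1, M2, M3}, {M4}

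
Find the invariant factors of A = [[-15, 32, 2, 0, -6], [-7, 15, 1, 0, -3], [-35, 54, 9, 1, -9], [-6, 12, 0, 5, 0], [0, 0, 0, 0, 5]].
The Jordan structure of A has elementary divisors (x + 1), (x - 5)^3, (x - 5). Arranging the block sizes at each eigenvalue in decreasing order and taking row products gives the invariant factors.

Invariant factors (smallest first, each dividing the next): x - 5, (x - 5)^3(x + 1).

Check: the last factor (x - 5)^3(x + 1) is the minimal polynomial, and the product (x - 5)^4(x + 1) is the characteristic polynomial.

x - 5, (x - 5)^3(x + 1)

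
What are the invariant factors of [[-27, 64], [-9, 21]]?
(x + 3)^2

The Jordan structure of A has elementary divisors (x + 3)^2. Arranging the block sizes at each eigenvalue in decreasing order and taking row products gives the invariant factors.

Invariant factors (smallest first, each dividing the next): (x + 3)^2.

Check: the last factor (x + 3)^2 is the minimal polynomial, and the product (x + 3)^2 is the characteristic polynomial.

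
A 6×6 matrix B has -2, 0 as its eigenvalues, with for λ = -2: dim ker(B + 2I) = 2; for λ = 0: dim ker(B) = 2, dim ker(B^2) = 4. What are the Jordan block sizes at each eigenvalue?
Jordan blocks: (-2, 1), (-2, 1), (0, 2), (0, 2)

λ = -2: successive nullity increments [2] count blocks of size ≥ k; block sizes are [1, 1].
λ = 0: successive nullity increments [2, 2] count blocks of size ≥ k; block sizes are [2, 2].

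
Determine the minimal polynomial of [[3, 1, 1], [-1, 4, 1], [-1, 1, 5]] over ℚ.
The characteristic polynomial factors as (x - 4)^3. The minimal polynomial is ∏(x - λ)^{k_λ} where k_λ is the size of the largest Jordan block at λ.

For λ = 4: rank(A - 4I) = 2, and the largest Jordan block has size 3 (the smallest k with rank((A - 4I)^k) = rank((A - 4I)^(k+1))).

So m_A(x) = (x - 4)^3.

m_A(x) = (x - 4)^3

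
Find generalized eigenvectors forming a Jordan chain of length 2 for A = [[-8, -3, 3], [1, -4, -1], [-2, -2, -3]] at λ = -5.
We seek v_1 ∈ ker((A + 5I)^2) \ ker(A + 5I), then set v_{i+1} = (A + 5I) v_i.

One such chain is v_1 = [[0, 1, 0]]^T, v_2 = [[-3, 1, -2]]^T. Check: (A + 5I) v_2 = [[0, 0, 0]]^T = 0.

v_1 = [[0, 1, 0]]^T, v_2 = [[-3, 1, -2]]^T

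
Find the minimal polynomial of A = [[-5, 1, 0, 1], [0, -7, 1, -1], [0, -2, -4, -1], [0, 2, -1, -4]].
The characteristic polynomial factors as (x + 5)^4. The minimal polynomial is ∏(x - λ)^{k_λ} where k_λ is the size of the largest Jordan block at λ.

For λ = -5: rank(A + 5I) = 2, and the largest Jordan block has size 2 (the smallest k with rank((A + 5I)^k) = rank((A + 5I)^(k+1))).

So m_A(x) = (x + 5)^2.

m_A(x) = (x + 5)^2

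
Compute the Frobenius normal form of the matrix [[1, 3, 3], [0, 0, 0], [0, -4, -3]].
R = [[0, 0, 0], [1, 0, 3], [0, 1, -2]]

The invariant factors of A (the non-unit diagonal entries of the Smith normal form of xI - A over ℚ[x]) are x(x - 1)(x + 3), each dividing the next. The characteristic polynomial is their product, x(x - 1)(x + 3).

The rational canonical form is the block-diagonal matrix of companion matrices C(f_i):
R = [[0, 0, 0], [1, 0, 3], [0, 1, -2]].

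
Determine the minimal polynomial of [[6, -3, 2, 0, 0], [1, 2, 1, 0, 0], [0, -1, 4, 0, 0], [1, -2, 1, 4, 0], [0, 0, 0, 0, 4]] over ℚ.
The characteristic polynomial factors as (x - 4)^5. The minimal polynomial is ∏(x - λ)^{k_λ} where k_λ is the size of the largest Jordan block at λ.

For λ = 4: rank(A - 4I) = 2, and the largest Jordan block has size 3 (the smallest k with rank((A - 4I)^k) = rank((A - 4I)^(k+1))).

So m_A(x) = (x - 4)^3.

m_A(x) = (x - 4)^3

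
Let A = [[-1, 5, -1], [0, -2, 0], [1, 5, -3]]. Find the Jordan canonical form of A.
J = [[-2, 1, 0], [0, -2, 0], [0, 0, -2]]

The characteristic polynomial is det(xI - A) = (x + 2)^3, so the eigenvalues are -2 (algebraic multiplicity 3).

For λ = -2: rank(A + 2I) = 1, rank((A + 2I)^2) = 0. The eigenspace has dimension 3 - 1 = 2, so there are 2 Jordan blocks; the rank sequence gives block sizes [2, 1].

Assembling the blocks gives the Jordan form J above.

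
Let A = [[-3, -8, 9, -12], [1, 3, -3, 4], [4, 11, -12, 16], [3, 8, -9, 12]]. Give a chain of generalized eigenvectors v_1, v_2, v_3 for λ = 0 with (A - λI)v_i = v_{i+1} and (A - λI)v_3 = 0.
We seek v_1 ∈ ker(A^3) \ ker(A^2), then set v_{i+1} = A v_i.

One such chain is v_1 = [[-1, 2, 4, 2]]^T, v_2 = [[-1, 1, 2, 1]]^T, v_3 = [[1, 0, -1, -1]]^T. Check: A v_3 = [[0, 0, 0, 0]]^T = 0.

v_1 = [[-1, 2, 4, 2]]^T, v_2 = [[-1, 1, 2, 1]]^T, v_3 = [[1, 0, -1, -1]]^T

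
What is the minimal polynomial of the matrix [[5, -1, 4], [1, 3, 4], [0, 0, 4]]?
The characteristic polynomial factors as (x - 4)^3. The minimal polynomial is ∏(x - λ)^{k_λ} where k_λ is the size of the largest Jordan block at λ.

For λ = 4: rank(A - 4I) = 1, and the largest Jordan block has size 2 (the smallest k with rank((A - 4I)^k) = rank((A - 4I)^(k+1))).

So m_A(x) = (x - 4)^2.

m_A(x) = (x - 4)^2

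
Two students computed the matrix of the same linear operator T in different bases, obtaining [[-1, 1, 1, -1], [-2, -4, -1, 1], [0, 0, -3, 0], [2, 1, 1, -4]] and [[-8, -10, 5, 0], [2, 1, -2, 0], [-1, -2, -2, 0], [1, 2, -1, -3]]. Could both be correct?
Yes.

Two matrices over a field are similar if and only if they have the same invariant factors.

Both A and B have characteristic polynomial (x + 3)^4 and minimal polynomial (x + 3)^2. Computing further, both have invariant factors x + 3, x + 3, (x + 3)^2. Hence A and B are similar.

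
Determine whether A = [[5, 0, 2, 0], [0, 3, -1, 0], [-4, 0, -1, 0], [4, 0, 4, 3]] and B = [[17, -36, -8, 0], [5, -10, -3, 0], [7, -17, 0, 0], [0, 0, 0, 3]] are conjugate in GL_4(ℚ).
Yes.

Two matrices over a field are similar if and only if they have the same invariant factors.

Both A and B have characteristic polynomial (x - 3)^3(x - 1) and minimal polynomial (x - 3)^2(x - 1). Computing further, both have invariant factors x - 3, (x - 3)^2(x - 1). Hence A and B are similar.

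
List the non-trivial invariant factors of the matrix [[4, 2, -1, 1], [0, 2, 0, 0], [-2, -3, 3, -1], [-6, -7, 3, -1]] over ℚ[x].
(x - 2)^2, (x - 2)^2

The Jordan structure of A has elementary divisors (x - 2)^2, (x - 2)^2. Arranging the block sizes at each eigenvalue in decreasing order and taking row products gives the invariant factors.

Invariant factors (smallest first, each dividing the next): (x - 2)^2, (x - 2)^2.

Check: the last factor (x - 2)^2 is the minimal polynomial, and the product (x - 2)^4 is the characteristic polynomial.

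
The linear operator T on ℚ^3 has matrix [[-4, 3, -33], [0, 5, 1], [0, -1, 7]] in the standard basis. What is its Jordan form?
J = [[-4, 0, 0], [0, 6, 1], [0, 0, 6]]

The characteristic polynomial is det(xI - A) = (x - 6)^2(x + 4), so the eigenvalues are -4 (algebraic multiplicity 1), 6 (algebraic multiplicity 2).

For λ = -4: algebraic multiplicity 1 gives one 1×1 block.

For λ = 6: rank(A - 6I) = 2, rank((A - 6I)^2) = 1. The eigenspace has dimension 3 - 2 = 1, so there is 1 Jordan block; the rank sequence gives block sizes [2].

Assembling the blocks gives the Jordan form J above.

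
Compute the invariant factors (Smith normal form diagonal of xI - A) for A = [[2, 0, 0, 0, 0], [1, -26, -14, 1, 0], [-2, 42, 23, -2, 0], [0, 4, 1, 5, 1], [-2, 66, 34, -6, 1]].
(x - 3)^2(x - 2)^2(x + 5)

The Jordan structure of A has elementary divisors (x + 5), (x - 2)^2, (x - 3)^2. Arranging the block sizes at each eigenvalue in decreasing order and taking row products gives the invariant factors.

Invariant factors (smallest first, each dividing the next): (x - 3)^2(x - 2)^2(x + 5).

Check: the last factor (x - 3)^2(x - 2)^2(x + 5) is the minimal polynomial, and the product (x - 3)^2(x - 2)^2(x + 5) is the characteristic polynomial.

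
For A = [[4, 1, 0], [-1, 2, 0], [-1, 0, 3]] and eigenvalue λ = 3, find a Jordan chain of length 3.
We seek v_1 ∈ ker((A - 3I)^3) \ ker((A - 3I)^2), then set v_{i+1} = (A - 3I) v_i.

One such chain is v_1 = [[-1, 0, 1]]^T, v_2 = [[-1, 1, 1]]^T, v_3 = [[0, 0, 1]]^T. Check: (A - 3I) v_3 = [[0, 0, 0]]^T = 0.

v_1 = [[-1, 0, 1]]^T, v_2 = [[-1, 1, 1]]^T, v_3 = [[0, 0, 1]]^T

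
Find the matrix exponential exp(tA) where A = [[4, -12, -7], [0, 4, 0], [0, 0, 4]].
A has Jordan form J = [[4, 1, 0], [0, 4, 0], [0, 0, 4]] with A = PJP^{-1}, so e^{tA} = P e^{tJ} P^{-1}.

For a Jordan block J_k(λ), e^{tJ_k(λ)} = e^{λt} · (I + tN + t^2 N^2/2! + ... + t^{k-1} N^{k-1}/(k-1)!) where N is the nilpotent superdiagonal part.

Assembling the blocks and conjugating back gives the entries of e^{tA} as shown above.

e^{tA} = [[e^{4*t}, -12*t*e^{4*t}, -7*t*e^{4*t}], [0, e^{4*t}, 0], [0, 0, e^{4*t}]]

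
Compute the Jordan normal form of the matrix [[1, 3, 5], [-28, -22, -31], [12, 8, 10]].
The characteristic polynomial is det(xI - A) = (x + 3)(x + 4)^2, so the eigenvalues are -4 (algebraic multiplicity 2), -3 (algebraic multiplicity 1).

For λ = -4: rank(A + 4I) = 2, rank((A + 4I)^2) = 1. The eigenspace has dimension 3 - 2 = 1, so there is 1 Jordan block; the rank sequence gives block sizes [2].

For λ = -3: algebraic multiplicity 1 gives one 1×1 block.

Assembling the blocks gives the Jordan form J above.

J = [[-4, 1, 0], [0, -4, 0], [0, 0, -3]]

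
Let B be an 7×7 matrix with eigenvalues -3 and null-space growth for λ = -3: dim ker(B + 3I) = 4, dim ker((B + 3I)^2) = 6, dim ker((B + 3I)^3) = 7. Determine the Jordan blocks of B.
λ = -3: successive nullity increments [4, 2, 1] count blocks of size ≥ k; block sizes are [3, 2, 1, 1].

Jordan blocks: (-3, 3), (-3, 2), (-3, 1), (-3, 1)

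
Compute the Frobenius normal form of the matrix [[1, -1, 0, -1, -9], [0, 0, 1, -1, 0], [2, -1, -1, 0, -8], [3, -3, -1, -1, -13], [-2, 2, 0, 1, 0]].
R = [[0, 0, 0, 0, 4], [1, 0, 0, 0, -8], [0, 1, 0, 0, 1], [0, 0, 1, 0, 5], [0, 0, 0, 1, -1]]

The invariant factors of A (the non-unit diagonal entries of the Smith normal form of xI - A over ℚ[x]) are (x - 1)^3(x + 2)^2, each dividing the next. The characteristic polynomial is their product, (x - 1)^3(x + 2)^2.

The rational canonical form is the block-diagonal matrix of companion matrices C(f_i):
R = [[0, 0, 0, 0, 4], [1, 0, 0, 0, -8], [0, 1, 0, 0, 1], [0, 0, 1, 0, 5], [0, 0, 0, 1, -1]].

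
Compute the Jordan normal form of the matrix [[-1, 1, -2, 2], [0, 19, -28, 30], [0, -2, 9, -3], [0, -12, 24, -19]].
J = [[-1, 1, 0, 0], [0, -1, 0, 0], [0, 0, 5, 1], [0, 0, 0, 5]]

The characteristic polynomial is det(xI - A) = (x - 5)^2(x + 1)^2, so the eigenvalues are -1 (algebraic multiplicity 2), 5 (algebraic multiplicity 2).

For λ = -1: rank(A + I) = 3, rank((A + I)^2) = 2. The eigenspace has dimension 4 - 3 = 1, so there is 1 Jordan block; the rank sequence gives block sizes [2].

For λ = 5: rank(A - 5I) = 3, rank((A - 5I)^2) = 2. The eigenspace has dimension 4 - 3 = 1, so there is 1 Jordan block; the rank sequence gives block sizes [2].

Assembling the blocks gives the Jordan form J above.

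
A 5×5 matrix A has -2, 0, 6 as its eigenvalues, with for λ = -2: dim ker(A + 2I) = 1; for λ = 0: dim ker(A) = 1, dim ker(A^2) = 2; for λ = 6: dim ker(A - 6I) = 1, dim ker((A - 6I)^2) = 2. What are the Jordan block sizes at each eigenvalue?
λ = -2: successive nullity increments [1] count blocks of size ≥ k; block sizes are [1].
λ = 0: successive nullity increments [1, 1] count blocks of size ≥ k; block sizes are [2].
λ = 6: successive nullity increments [1, 1] count blocks of size ≥ k; block sizes are [2].

Jordan blocks: (-2, 1), (0, 2), (6, 2)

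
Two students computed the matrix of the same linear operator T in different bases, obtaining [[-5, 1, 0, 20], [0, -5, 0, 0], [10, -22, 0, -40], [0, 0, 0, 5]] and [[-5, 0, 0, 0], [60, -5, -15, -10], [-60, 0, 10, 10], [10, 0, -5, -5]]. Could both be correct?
No.

Both have characteristic polynomial x(x - 5)(x + 5)^2, but the minimal polynomial of A is x(x - 5)(x + 5)^2 while the minimal polynomial of B is x(x - 5)(x + 5). The minimal polynomial is a similarity invariant, so A and B are not similar.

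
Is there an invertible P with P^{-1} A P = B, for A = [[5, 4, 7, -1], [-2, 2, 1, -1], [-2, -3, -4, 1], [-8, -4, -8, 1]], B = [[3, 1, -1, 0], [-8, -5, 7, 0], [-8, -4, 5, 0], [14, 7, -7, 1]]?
Two matrices over a field are similar if and only if they have the same invariant factors.

Both A and B have characteristic polynomial (x - 1)^4 and minimal polynomial (x - 1)^3. Computing further, both have invariant factors x - 1, (x - 1)^3. Hence A and B are similar.

Yes.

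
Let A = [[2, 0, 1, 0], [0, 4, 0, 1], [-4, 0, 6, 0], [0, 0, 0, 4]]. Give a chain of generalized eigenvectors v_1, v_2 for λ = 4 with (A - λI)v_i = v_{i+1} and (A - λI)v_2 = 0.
We seek v_1 ∈ ker((A - 4I)^2) \ ker(A - 4I), then set v_{i+1} = (A - 4I) v_i.

One such chain is v_1 = [[-3, 0, -5, 0]]^T, v_2 = [[1, 0, 2, 0]]^T. Check: (A - 4I) v_2 = [[0, 0, 0, 0]]^T = 0.

v_1 = [[-3, 0, -5, 0]]^T, v_2 = [[1, 0, 2, 0]]^T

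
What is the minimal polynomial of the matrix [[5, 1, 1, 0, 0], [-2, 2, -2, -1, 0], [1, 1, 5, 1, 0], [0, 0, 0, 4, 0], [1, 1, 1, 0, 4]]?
The characteristic polynomial factors as (x - 4)^5. The minimal polynomial is ∏(x - λ)^{k_λ} where k_λ is the size of the largest Jordan block at λ.

For λ = 4: rank(A - 4I) = 2, and the largest Jordan block has size 2 (the smallest k with rank((A - 4I)^k) = rank((A - 4I)^(k+1))).

So m_A(x) = (x - 4)^2.

m_A(x) = (x - 4)^2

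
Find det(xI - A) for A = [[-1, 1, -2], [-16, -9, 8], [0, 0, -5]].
χ_A(x) = (x + 5)^3

xI - A = [[x + 1, -1, 2], [16, x + 9, -8], [0, 0, x + 5]].

Expanding det(xI - A) along the first row:
det(xI - A) = + (x + 1)·det([[x + 9, -8], [0, x + 5]]) - (-1)·det([[16, -8], [0, x + 5]]) + (2)·det([[16, x + 9], [0, 0]]).

Evaluating gives χ_A(x) = x^3 + 15x^2 + 75x + 125 = (x + 5)^3.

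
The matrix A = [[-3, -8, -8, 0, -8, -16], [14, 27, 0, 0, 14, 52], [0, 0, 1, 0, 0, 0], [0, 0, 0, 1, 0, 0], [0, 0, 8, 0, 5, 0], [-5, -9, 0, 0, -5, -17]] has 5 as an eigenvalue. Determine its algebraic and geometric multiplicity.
The characteristic polynomial is (x - 5)^2(x - 1)^4, so the factor x - 5 appears with exponent 2: the algebraic multiplicity is 2.

rank(A - 5I) = 4, so the eigenspace has dimension 6 - 4 = 2: the geometric multiplicity is 2.

algebraic multiplicity 2, geometric multiplicity 2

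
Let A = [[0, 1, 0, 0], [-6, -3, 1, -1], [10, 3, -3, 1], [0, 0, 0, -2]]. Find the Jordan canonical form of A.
The characteristic polynomial is det(xI - A) = (x + 2)^4, so the eigenvalues are -2 (algebraic multiplicity 4).

For λ = -2: rank(A + 2I) = 2, rank((A + 2I)^2) = 1, rank((A + 2I)^3) = 0. The eigenspace has dimension 4 - 2 = 2, so there are 2 Jordan blocks; the rank sequence gives block sizes [3, 1].

Assembling the blocks gives the Jordan form J above.

J = [[-2, 1, 0, 0], [0, -2, 1, 0], [0, 0, -2, 0], [0, 0, 0, -2]]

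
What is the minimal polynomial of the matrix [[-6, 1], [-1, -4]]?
m_A(x) = (x + 5)^2

The characteristic polynomial factors as (x + 5)^2. The minimal polynomial is ∏(x - λ)^{k_λ} where k_λ is the size of the largest Jordan block at λ.

For λ = -5: rank(A + 5I) = 1, and the largest Jordan block has size 2 (the smallest k with rank((A + 5I)^k) = rank((A + 5I)^(k+1))).

So m_A(x) = (x + 5)^2.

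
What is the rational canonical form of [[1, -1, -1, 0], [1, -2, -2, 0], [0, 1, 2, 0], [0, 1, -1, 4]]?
R = [[0, 0, 0, 4], [1, 0, 0, -5], [0, 1, 0, -3], [0, 0, 1, 5]]

The invariant factors of A (the non-unit diagonal entries of the Smith normal form of xI - A over ℚ[x]) are (x - 4)(x - 1)^2(x + 1), each dividing the next. The characteristic polynomial is their product, (x - 4)(x - 1)^2(x + 1).

The rational canonical form is the block-diagonal matrix of companion matrices C(f_i):
R = [[0, 0, 0, 4], [1, 0, 0, -5], [0, 1, 0, -3], [0, 0, 1, 5]].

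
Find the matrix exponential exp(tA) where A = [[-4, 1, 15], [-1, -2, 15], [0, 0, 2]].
A has Jordan form J = [[-3, 1, 0], [0, -3, 0], [0, 0, 2]] with A = PJP^{-1}, so e^{tA} = P e^{tJ} P^{-1}.

For a Jordan block J_k(λ), e^{tJ_k(λ)} = e^{λt} · (I + tN + t^2 N^2/2! + ... + t^{k-1} N^{k-1}/(k-1)!) where N is the nilpotent superdiagonal part.

Assembling the blocks and conjugating back gives the entries of e^{tA} as shown above.

e^{tA} = [[(1 - t)*e^{-3*t}, t*e^{-3*t}, (3*e^{5*t} - 3)*e^{-3*t}], [-t*e^{-3*t}, (t + 1)*e^{-3*t}, (3*e^{5*t} - 3)*e^{-3*t}], [0, 0, e^{2*t}]]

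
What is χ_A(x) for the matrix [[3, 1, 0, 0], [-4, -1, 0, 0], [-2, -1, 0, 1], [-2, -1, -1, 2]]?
χ_A(x) = (x - 1)^4

xI - A = [[x - 3, -1, 0, 0], [4, x + 1, 0, 0], [2, 1, x, -1], [2, 1, 1, x - 2]].

Expanding det(xI - A) along the first row:
det(xI - A) = + (x - 3)·det([[x + 1, 0, 0], [1, x, -1], [1, 1, x - 2]]) - (-1)·det([[4, 0, 0], [2, x, -1], [2, 1, x - 2]]) + (0)·det([[4, x + 1, 0], [2, 1, -1], [2, 1, x - 2]]) - (0)·det([[4, x + 1, 0], [2, 1, x], [2, 1, 1]]).

Evaluating gives χ_A(x) = x^4 - 4x^3 + 6x^2 - 4x + 1 = (x - 1)^4.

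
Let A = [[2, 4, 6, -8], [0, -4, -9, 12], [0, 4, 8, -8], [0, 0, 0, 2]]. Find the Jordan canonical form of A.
J = [[2, 1, 0, 0], [0, 2, 0, 0], [0, 0, 2, 0], [0, 0, 0, 2]]

The characteristic polynomial is det(xI - A) = (x - 2)^4, so the eigenvalues are 2 (algebraic multiplicity 4).

For λ = 2: rank(A - 2I) = 1, rank((A - 2I)^2) = 0. The eigenspace has dimension 4 - 1 = 3, so there are 3 Jordan blocks; the rank sequence gives block sizes [2, 1, 1].

Assembling the blocks gives the Jordan form J above.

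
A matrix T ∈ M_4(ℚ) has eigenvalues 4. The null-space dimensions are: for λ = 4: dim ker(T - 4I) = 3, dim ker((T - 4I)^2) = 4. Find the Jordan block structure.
λ = 4: successive nullity increments [3, 1] count blocks of size ≥ k; block sizes are [2, 1, 1].

Jordan blocks: (4, 2), (4, 1), (4, 1)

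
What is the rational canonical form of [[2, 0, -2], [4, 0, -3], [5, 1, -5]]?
The invariant factors of A (the non-unit diagonal entries of the Smith normal form of xI - A over ℚ[x]) are (x + 2)(x^2 + x + 1), each dividing the next. The characteristic polynomial is their product, (x + 2)(x^2 + x + 1).

The rational canonical form is the block-diagonal matrix of companion matrices C(f_i):
R = [[0, 0, -2], [1, 0, -3], [0, 1, -3]].

Note the characteristic polynomial does not split into linear factors over ℚ, so A has no Jordan form over ℚ; the rational canonical form exists over any field.

R = [[0, 0, -2], [1, 0, -3], [0, 1, -3]]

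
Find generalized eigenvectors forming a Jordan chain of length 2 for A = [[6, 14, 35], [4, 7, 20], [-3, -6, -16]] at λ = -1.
We seek v_1 ∈ ker((A + I)^2) \ ker(A + I), then set v_{i+1} = (A + I) v_i.

One such chain is v_1 = [[-2, -1, 1]]^T, v_2 = [[7, 4, -3]]^T. Check: (A + I) v_2 = [[0, 0, 0]]^T = 0.

v_1 = [[-2, -1, 1]]^T, v_2 = [[7, 4, -3]]^T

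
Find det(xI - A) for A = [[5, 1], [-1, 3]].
χ_A(x) = (x - 4)^2

xI - A = [[x - 5, -1], [1, x - 3]].

Expanding det(xI - A) along the first row:
det(xI - A) = + (x - 5)·det([[x - 3]]) - (-1)·det([[1]]).

Evaluating gives χ_A(x) = x^2 - 8x + 16 = (x - 4)^2.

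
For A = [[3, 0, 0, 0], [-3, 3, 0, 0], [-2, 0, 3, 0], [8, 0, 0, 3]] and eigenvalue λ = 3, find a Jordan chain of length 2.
v_1 = [[1, -1, 0, 2]]^T, v_2 = [[0, -3, -2, 8]]^T

We seek v_1 ∈ ker((A - 3I)^2) \ ker(A - 3I), then set v_{i+1} = (A - 3I) v_i.

One such chain is v_1 = [[1, -1, 0, 2]]^T, v_2 = [[0, -3, -2, 8]]^T. Check: (A - 3I) v_2 = [[0, 0, 0, 0]]^T = 0.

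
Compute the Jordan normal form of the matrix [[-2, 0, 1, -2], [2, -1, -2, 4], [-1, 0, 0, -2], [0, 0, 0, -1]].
J = [[-1, 1, 0, 0], [0, -1, 0, 0], [0, 0, -1, 0], [0, 0, 0, -1]]

The characteristic polynomial is det(xI - A) = (x + 1)^4, so the eigenvalues are -1 (algebraic multiplicity 4).

For λ = -1: rank(A + I) = 1, rank((A + I)^2) = 0. The eigenspace has dimension 4 - 1 = 3, so there are 3 Jordan blocks; the rank sequence gives block sizes [2, 1, 1].

Assembling the blocks gives the Jordan form J above.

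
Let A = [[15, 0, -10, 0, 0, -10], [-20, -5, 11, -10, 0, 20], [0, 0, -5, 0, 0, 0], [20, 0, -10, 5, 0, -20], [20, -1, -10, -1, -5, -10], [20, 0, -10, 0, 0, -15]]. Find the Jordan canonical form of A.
J = [[-5, 1, 0, 0, 0, 0], [0, -5, 1, 0, 0, 0], [0, 0, -5, 0, 0, 0], [0, 0, 0, -5, 0, 0], [0, 0, 0, 0, 5, 0], [0, 0, 0, 0, 0, 5]]

The characteristic polynomial is det(xI - A) = (x - 5)^2(x + 5)^4, so the eigenvalues are -5 (algebraic multiplicity 4), 5 (algebraic multiplicity 2).

For λ = -5: rank(A + 5I) = 4, rank((A + 5I)^2) = 3, rank((A + 5I)^3) = 2. The eigenspace has dimension 6 - 4 = 2, so there are 2 Jordan blocks; the rank sequence gives block sizes [3, 1].

For λ = 5: rank(A - 5I) = 4. The eigenspace has dimension 6 - 4 = 2, so there are 2 Jordan blocks; the rank sequence gives block sizes [1, 1].

Assembling the blocks gives the Jordan form J above.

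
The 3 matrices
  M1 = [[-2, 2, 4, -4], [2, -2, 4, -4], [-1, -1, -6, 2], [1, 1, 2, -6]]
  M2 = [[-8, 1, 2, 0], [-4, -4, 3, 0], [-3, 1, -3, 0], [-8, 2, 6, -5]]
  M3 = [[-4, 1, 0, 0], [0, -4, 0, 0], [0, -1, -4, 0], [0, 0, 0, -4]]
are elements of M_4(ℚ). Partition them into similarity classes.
Characteristic polynomials: χ_{M1} = (x + 4)^4, χ_{M2} = (x + 5)^4, χ_{M3} = (x + 4)^4.

{M1, M3}: invariant factors x + 4, x + 4, (x + 4)^2.

{M2}: invariant factors x + 5, (x + 5)^3.

Matrices are similar if and only if their invariant-factor lists agree; the partition into similarity classes is {M1, M3}, {M2}.

2 classes: {M1, M3}, {M2}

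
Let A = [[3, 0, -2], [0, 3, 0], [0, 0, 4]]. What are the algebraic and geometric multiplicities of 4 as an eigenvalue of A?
The characteristic polynomial is (x - 4)(x - 3)^2, so the factor x - 4 appears with exponent 1: the algebraic multiplicity is 1.

rank(A - 4I) = 2, so the eigenspace has dimension 3 - 2 = 1: the geometric multiplicity is 1.

algebraic multiplicity 1, geometric multiplicity 1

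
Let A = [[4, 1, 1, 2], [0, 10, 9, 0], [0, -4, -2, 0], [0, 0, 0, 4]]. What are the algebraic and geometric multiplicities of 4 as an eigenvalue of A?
algebraic multiplicity 4, geometric multiplicity 2

The characteristic polynomial is (x - 4)^4, so the factor x - 4 appears with exponent 4: the algebraic multiplicity is 4.

rank(A - 4I) = 2, so the eigenspace has dimension 4 - 2 = 2: the geometric multiplicity is 2.

Since 2 < 4, A is not diagonalizable.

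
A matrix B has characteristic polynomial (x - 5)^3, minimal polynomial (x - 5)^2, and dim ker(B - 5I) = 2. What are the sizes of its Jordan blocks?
Jordan blocks: (5, 2), (5, 1)

λ = 5: algebraic multiplicity 3 (exponent in χ_B), largest block size 2 (exponent in m_B), 2 blocks (geometric multiplicity). These force block sizes [2, 1].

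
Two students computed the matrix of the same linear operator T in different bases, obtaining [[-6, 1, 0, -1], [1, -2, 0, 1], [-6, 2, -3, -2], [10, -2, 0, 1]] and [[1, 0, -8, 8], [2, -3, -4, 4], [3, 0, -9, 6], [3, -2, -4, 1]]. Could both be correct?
Yes.

Two matrices over a field are similar if and only if they have the same invariant factors.

Both A and B have characteristic polynomial (x + 1)(x + 3)^3 and minimal polynomial (x + 1)(x + 3)^2. Computing further, both have invariant factors x + 3, (x + 1)(x + 3)^2. Hence A and B are similar.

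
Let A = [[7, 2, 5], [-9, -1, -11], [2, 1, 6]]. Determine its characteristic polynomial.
χ_A(x) = (x - 4)^3

xI - A = [[x - 7, -2, -5], [9, x + 1, 11], [-2, -1, x - 6]].

Expanding det(xI - A) along the first row:
det(xI - A) = + (x - 7)·det([[x + 1, 11], [-1, x - 6]]) - (-2)·det([[9, 11], [-2, x - 6]]) + (-5)·det([[9, x + 1], [-2, -1]]).

Evaluating gives χ_A(x) = x^3 - 12x^2 + 48x - 64 = (x - 4)^3.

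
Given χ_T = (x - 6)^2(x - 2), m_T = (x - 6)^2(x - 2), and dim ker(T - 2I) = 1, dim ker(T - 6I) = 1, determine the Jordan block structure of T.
Jordan blocks: (2, 1), (6, 2)

λ = 2: algebraic multiplicity 1 (exponent in χ_T), largest block size 1 (exponent in m_T), 1 block (geometric multiplicity). This forces block sizes [1].
λ = 6: algebraic multiplicity 2 (exponent in χ_T), largest block size 2 (exponent in m_T), 1 block (geometric multiplicity). This forces block sizes [2].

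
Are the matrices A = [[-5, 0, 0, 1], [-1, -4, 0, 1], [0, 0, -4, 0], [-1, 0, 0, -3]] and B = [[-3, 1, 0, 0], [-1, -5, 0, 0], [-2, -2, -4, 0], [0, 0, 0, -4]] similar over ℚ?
Two matrices over a field are similar if and only if they have the same invariant factors.

Both A and B have characteristic polynomial (x + 4)^4 and minimal polynomial (x + 4)^2. Computing further, both have invariant factors x + 4, x + 4, (x + 4)^2. Hence A and B are similar.

Yes.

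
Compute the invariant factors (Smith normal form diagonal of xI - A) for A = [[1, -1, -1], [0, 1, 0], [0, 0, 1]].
x - 1, (x - 1)^2

The Jordan structure of A has elementary divisors (x - 1)^2, (x - 1). Arranging the block sizes at each eigenvalue in decreasing order and taking row products gives the invariant factors.

Invariant factors (smallest first, each dividing the next): x - 1, (x - 1)^2.

Check: the last factor (x - 1)^2 is the minimal polynomial, and the product (x - 1)^3 is the characteristic polynomial.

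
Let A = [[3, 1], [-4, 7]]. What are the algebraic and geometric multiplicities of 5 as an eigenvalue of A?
The characteristic polynomial is (x - 5)^2, so the factor x - 5 appears with exponent 2: the algebraic multiplicity is 2.

rank(A - 5I) = 1, so the eigenspace has dimension 2 - 1 = 1: the geometric multiplicity is 1.

Since 1 < 2, A is not diagonalizable.

algebraic multiplicity 2, geometric multiplicity 1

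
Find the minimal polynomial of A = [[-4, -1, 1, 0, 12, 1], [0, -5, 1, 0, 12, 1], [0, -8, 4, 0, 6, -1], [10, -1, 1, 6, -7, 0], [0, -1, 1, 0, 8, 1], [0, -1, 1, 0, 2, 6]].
m_A(x) = (x - 6)^3(x - 5)(x + 4)

The characteristic polynomial factors as (x - 6)^3(x - 5)(x + 4)^2. The minimal polynomial is ∏(x - λ)^{k_λ} where k_λ is the size of the largest Jordan block at λ.

For λ = -4: rank(A + 4I) = 4, and the largest Jordan block has size 1 (the smallest k with rank((A + 4I)^k) = rank((A + 4I)^(k+1))).
For λ = 5: rank(A - 5I) = 5, and the largest Jordan block has size 1 (the smallest k with rank((A - 5I)^k) = rank((A - 5I)^(k+1))).
For λ = 6: rank(A - 6I) = 5, and the largest Jordan block has size 3 (the smallest k with rank((A - 6I)^k) = rank((A - 6I)^(k+1))).

So m_A(x) = (x - 6)^3(x - 5)(x + 4).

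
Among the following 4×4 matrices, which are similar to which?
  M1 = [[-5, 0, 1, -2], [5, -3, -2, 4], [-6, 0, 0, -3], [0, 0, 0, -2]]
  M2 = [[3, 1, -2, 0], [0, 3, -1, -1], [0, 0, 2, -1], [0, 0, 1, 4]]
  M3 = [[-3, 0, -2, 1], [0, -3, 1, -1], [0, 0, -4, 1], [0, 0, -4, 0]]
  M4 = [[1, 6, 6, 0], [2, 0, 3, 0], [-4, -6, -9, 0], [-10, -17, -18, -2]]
3 classes: {M1}, {M2}, {M3, M4}

Characteristic polynomials: χ_{M1} = (x + 2)^2(x + 3)^2, χ_{M2} = (x - 3)^4, χ_{M3} = (x + 2)^2(x + 3)^2, χ_{M4} = (x + 2)^2(x + 3)^2.

{M1}: invariant factors (x + 2)^2(x + 3)^2.

{M2}: invariant factors x - 3, (x - 3)^3.

{M3, M4}: invariant factors x + 3, (x + 2)^2(x + 3).

Matrices are similar if and only if their invariant-factor lists agree; the partition into similarity classes is {M1}, {M2}, {M3, M4}.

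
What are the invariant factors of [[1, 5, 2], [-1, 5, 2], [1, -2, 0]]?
The Jordan structure of A has elementary divisors (x - 2)^3. Arranging the block sizes at each eigenvalue in decreasing order and taking row products gives the invariant factors.

Invariant factors (smallest first, each dividing the next): (x - 2)^3.

Check: the last factor (x - 2)^3 is the minimal polynomial, and the product (x - 2)^3 is the characteristic polynomial.

(x - 2)^3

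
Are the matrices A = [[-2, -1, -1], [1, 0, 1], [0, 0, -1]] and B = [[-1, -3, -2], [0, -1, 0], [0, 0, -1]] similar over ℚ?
Yes.

Two matrices over a field are similar if and only if they have the same invariant factors.

Both A and B have characteristic polynomial (x + 1)^3 and minimal polynomial (x + 1)^2. Computing further, both have invariant factors x + 1, (x + 1)^2. Hence A and B are similar.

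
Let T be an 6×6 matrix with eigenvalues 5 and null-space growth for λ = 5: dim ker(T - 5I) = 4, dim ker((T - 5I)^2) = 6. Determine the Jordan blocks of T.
λ = 5: successive nullity increments [4, 2] count blocks of size ≥ k; block sizes are [2, 2, 1, 1].

Jordan blocks: (5, 2), (5, 2), (5, 1), (5, 1)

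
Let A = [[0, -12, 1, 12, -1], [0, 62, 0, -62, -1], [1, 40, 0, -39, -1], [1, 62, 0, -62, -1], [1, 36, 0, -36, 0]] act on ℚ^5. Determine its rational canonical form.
The invariant factors of A (the non-unit diagonal entries of the Smith normal form of xI - A over ℚ[x]) are (x - 3)(x + 3)(x^3 - 3x + 4), each dividing the next. The characteristic polynomial is their product, (x - 3)(x + 3)(x^3 - 3x + 4).

The rational canonical form is the block-diagonal matrix of companion matrices C(f_i):
R = [[0, 0, 0, 0, 36], [1, 0, 0, 0, -27], [0, 1, 0, 0, -4], [0, 0, 1, 0, 12], [0, 0, 0, 1, 0]].

Note the characteristic polynomial does not split into linear factors over ℚ, so A has no Jordan form over ℚ; the rational canonical form exists over any field.

R = [[0, 0, 0, 0, 36], [1, 0, 0, 0, -27], [0, 1, 0, 0, -4], [0, 0, 1, 0, 12], [0, 0, 0, 1, 0]]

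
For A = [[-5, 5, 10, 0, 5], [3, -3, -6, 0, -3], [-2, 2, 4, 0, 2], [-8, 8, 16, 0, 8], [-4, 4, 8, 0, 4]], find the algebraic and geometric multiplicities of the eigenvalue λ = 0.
algebraic multiplicity 5, geometric multiplicity 4

The characteristic polynomial is x^5, so the factor x appears with exponent 5: the algebraic multiplicity is 5.

rank(A) = 1, so the eigenspace has dimension 5 - 1 = 4: the geometric multiplicity is 4.

Since 4 < 5, A is not diagonalizable.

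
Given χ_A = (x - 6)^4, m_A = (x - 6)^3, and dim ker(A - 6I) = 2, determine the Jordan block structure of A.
Jordan blocks: (6, 3), (6, 1)

λ = 6: algebraic multiplicity 4 (exponent in χ_A), largest block size 3 (exponent in m_A), 2 blocks (geometric multiplicity). These force block sizes [3, 1].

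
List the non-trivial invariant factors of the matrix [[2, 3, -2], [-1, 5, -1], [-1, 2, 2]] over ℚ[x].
(x - 3)^3

The Jordan structure of A has elementary divisors (x - 3)^3. Arranging the block sizes at each eigenvalue in decreasing order and taking row products gives the invariant factors.

Invariant factors (smallest first, each dividing the next): (x - 3)^3.

Check: the last factor (x - 3)^3 is the minimal polynomial, and the product (x - 3)^3 is the characteristic polynomial.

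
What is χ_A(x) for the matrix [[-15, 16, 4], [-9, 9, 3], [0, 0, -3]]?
χ_A(x) = (x + 3)^3

xI - A = [[x + 15, -16, -4], [9, x - 9, -3], [0, 0, x + 3]].

Expanding det(xI - A) along the first row:
det(xI - A) = + (x + 15)·det([[x - 9, -3], [0, x + 3]]) - (-16)·det([[9, -3], [0, x + 3]]) + (-4)·det([[9, x - 9], [0, 0]]).

Evaluating gives χ_A(x) = x^3 + 9x^2 + 27x + 27 = (x + 3)^3.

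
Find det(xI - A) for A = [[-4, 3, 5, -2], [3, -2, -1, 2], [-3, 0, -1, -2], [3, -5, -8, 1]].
xI - A = [[x + 4, -3, -5, 2], [-3, x + 2, 1, -2], [3, 0, x + 1, 2], [-3, 5, 8, x - 1]].

Expanding det(xI - A) along the first row:
det(xI - A) = + (x + 4)·det([[x + 2, 1, -2], [0, x + 1, 2], [5, 8, x - 1]]) - (-3)·det([[-3, 1, -2], [3, x + 1, 2], [-3, 8, x - 1]]) + (-5)·det([[-3, x + 2, -2], [3, 0, 2], [-3, 5, x - 1]]) - (2)·det([[-3, x + 2, 1], [3, 0, x + 1], [-3, 5, 8]]).

Evaluating gives χ_A(x) = x^4 + 6x^3 + 13x^2 + 12x + 4 = (x + 1)^2(x + 2)^2.

χ_A(x) = (x + 1)^2(x + 2)^2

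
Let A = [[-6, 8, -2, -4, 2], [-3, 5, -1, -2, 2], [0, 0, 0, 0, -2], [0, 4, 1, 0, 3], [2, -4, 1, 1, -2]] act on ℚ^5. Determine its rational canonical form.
The invariant factors of A (the non-unit diagonal entries of the Smith normal form of xI - A over ℚ[x]) are x^2 + x + 2, (x + 1)(x^2 + x + 2), each dividing the next. The characteristic polynomial is their product, (x + 1)(x^2 + x + 2)^2.

The rational canonical form is the block-diagonal matrix of companion matrices C(f_i):
R = [[0, -2, 0, 0, 0], [1, -1, 0, 0, 0], [0, 0, 0, 0, -2], [0, 0, 1, 0, -3], [0, 0, 0, 1, -2]].

Note the characteristic polynomial does not split into linear factors over ℚ, so A has no Jordan form over ℚ; the rational canonical form exists over any field.

R = [[0, -2, 0, 0, 0], [1, -1, 0, 0, 0], [0, 0, 0, 0, -2], [0, 0, 1, 0, -3], [0, 0, 0, 1, -2]]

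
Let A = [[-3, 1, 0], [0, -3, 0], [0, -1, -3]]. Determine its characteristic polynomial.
xI - A = [[x + 3, -1, 0], [0, x + 3, 0], [0, 1, x + 3]].

Expanding det(xI - A) along the first row:
det(xI - A) = + (x + 3)·det([[x + 3, 0], [1, x + 3]]) - (-1)·det([[0, 0], [0, x + 3]]) + (0)·det([[0, x + 3], [0, 1]]).

Evaluating gives χ_A(x) = x^3 + 9x^2 + 27x + 27 = (x + 3)^3.

χ_A(x) = (x + 3)^3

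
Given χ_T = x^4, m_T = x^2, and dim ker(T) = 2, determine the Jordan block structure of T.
λ = 0: algebraic multiplicity 4 (exponent in χ_T), largest block size 2 (exponent in m_T), 2 blocks (geometric multiplicity). These force block sizes [2, 2].

Jordan blocks: (0, 2), (0, 2)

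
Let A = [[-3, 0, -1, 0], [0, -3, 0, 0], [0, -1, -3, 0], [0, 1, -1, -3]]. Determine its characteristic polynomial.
χ_A(x) = (x + 3)^4

xI - A = [[x + 3, 0, 1, 0], [0, x + 3, 0, 0], [0, 1, x + 3, 0], [0, -1, 1, x + 3]].

Expanding det(xI - A) along the first row:
det(xI - A) = + (x + 3)·det([[x + 3, 0, 0], [1, x + 3, 0], [-1, 1, x + 3]]) - (0)·det([[0, 0, 0], [0, x + 3, 0], [0, 1, x + 3]]) + (1)·det([[0, x + 3, 0], [0, 1, 0], [0, -1, x + 3]]) - (0)·det([[0, x + 3, 0], [0, 1, x + 3], [0, -1, 1]]).

Evaluating gives χ_A(x) = x^4 + 12x^3 + 54x^2 + 108x + 81 = (x + 3)^4.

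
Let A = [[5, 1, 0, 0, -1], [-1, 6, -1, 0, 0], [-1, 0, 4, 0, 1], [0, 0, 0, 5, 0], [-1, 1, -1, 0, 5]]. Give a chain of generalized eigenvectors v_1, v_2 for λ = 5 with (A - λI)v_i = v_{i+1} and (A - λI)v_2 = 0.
We seek v_1 ∈ ker((A - 5I)^2) \ ker(A - 5I), then set v_{i+1} = (A - 5I) v_i.

One such chain is v_1 = [[0, 1, 0, 0, 0]]^T, v_2 = [[1, 1, 0, 0, 1]]^T. Check: (A - 5I) v_2 = [[0, 0, 0, 0, 0]]^T = 0.

v_1 = [[0, 1, 0, 0, 0]]^T, v_2 = [[1, 1, 0, 0, 1]]^T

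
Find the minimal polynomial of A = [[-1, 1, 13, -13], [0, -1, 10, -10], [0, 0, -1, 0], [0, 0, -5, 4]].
m_A(x) = (x - 4)(x + 1)^2

The characteristic polynomial factors as (x - 4)(x + 1)^3. The minimal polynomial is ∏(x - λ)^{k_λ} where k_λ is the size of the largest Jordan block at λ.

For λ = -1: rank(A + I) = 2, and the largest Jordan block has size 2 (the smallest k with rank((A + I)^k) = rank((A + I)^(k+1))).
For λ = 4: rank(A - 4I) = 3, and the largest Jordan block has size 1 (the smallest k with rank((A - 4I)^k) = rank((A - 4I)^(k+1))).

So m_A(x) = (x - 4)(x + 1)^2.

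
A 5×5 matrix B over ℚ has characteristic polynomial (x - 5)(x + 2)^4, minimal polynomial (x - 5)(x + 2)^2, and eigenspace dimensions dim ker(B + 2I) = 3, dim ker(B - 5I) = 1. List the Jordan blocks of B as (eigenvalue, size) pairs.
λ = -2: algebraic multiplicity 4 (exponent in χ_B), largest block size 2 (exponent in m_B), 3 blocks (geometric multiplicity). These force block sizes [2, 1, 1].
λ = 5: algebraic multiplicity 1 (exponent in χ_B), largest block size 1 (exponent in m_B), 1 block (geometric multiplicity). This forces block sizes [1].

Jordan blocks: (-2, 2), (-2, 1), (-2, 1), (5, 1)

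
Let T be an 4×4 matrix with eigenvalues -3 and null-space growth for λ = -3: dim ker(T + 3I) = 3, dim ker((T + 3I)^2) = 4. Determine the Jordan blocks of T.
Jordan blocks: (-3, 2), (-3, 1), (-3, 1)

λ = -3: successive nullity increments [3, 1] count blocks of size ≥ k; block sizes are [2, 1, 1].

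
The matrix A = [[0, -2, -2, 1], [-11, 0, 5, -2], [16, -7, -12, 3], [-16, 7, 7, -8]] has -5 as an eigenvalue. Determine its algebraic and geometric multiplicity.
The characteristic polynomial is (x + 5)^4, so the factor x + 5 appears with exponent 4: the algebraic multiplicity is 4.

rank(A + 5I) = 2, so the eigenspace has dimension 4 - 2 = 2: the geometric multiplicity is 2.

Since 2 < 4, A is not diagonalizable.

algebraic multiplicity 4, geometric multiplicity 2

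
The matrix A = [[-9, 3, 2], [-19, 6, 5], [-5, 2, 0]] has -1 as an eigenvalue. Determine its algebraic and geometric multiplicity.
algebraic multiplicity 3, geometric multiplicity 1

The characteristic polynomial is (x + 1)^3, so the factor x + 1 appears with exponent 3: the algebraic multiplicity is 3.

rank(A + I) = 2, so the eigenspace has dimension 3 - 2 = 1: the geometric multiplicity is 1.

Since 1 < 3, A is not diagonalizable.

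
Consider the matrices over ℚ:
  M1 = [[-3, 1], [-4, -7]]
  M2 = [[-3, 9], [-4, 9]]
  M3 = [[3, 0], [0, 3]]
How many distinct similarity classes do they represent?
Characteristic polynomials: χ_{M1} = (x + 5)^2, χ_{M2} = (x - 3)^2, χ_{M3} = (x - 3)^2.

{M1}: invariant factors (x + 5)^2.

{M2}: invariant factors (x - 3)^2.

{M3}: invariant factors x - 3, x - 3.

Matrices are similar if and only if their invariant-factor lists agree; the partition into similarity classes is {M1}, {M2}, {M3}.

3 classes: {M1}, {M2}, {M3}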